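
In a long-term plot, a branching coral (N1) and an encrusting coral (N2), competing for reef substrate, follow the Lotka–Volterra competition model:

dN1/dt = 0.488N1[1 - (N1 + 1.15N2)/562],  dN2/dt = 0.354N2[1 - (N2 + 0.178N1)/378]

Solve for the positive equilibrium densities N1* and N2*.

Setting both brackets to zero gives the nullclines N1 + 1.15N2 = 562 and 0.178N1 + N2 = 378.
Substituting N2 = 378 - 0.178N1 into the first: N1(1 - 1.15·0.178) = 562 - 1.15·378.
So N1* = 127/0.795 = 160, and then N2* = 378 - 0.178·160 = 350.

N1* ≈ 160, N2* ≈ 350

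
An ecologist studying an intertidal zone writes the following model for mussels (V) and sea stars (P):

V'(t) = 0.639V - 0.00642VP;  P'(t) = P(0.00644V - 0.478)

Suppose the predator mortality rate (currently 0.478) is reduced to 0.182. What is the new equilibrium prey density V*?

V* ≈ 28.3

At the interior fixed point, setting dP/dt = 0 with P > 0 fixes V* = (predator death rate)/(VP coefficient) — independent of the other coefficients.
With the change, V* = 0.182/0.00644 = 28.3; it falls from 74.2.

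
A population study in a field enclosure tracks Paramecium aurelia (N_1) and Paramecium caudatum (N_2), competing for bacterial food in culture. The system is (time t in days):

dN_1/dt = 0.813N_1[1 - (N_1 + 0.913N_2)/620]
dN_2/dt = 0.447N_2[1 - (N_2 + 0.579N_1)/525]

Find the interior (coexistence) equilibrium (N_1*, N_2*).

Setting both brackets to zero gives the nullclines N_1 + 0.913N_2 = 620 and 0.579N_1 + N_2 = 525.
Substituting N_2 = 525 - 0.579N_1 into the first: N_1(1 - 0.913·0.579) = 620 - 0.913·525.
So N_1* = 141/0.471 = 298, and then N_2* = 525 - 0.579·298 = 352.

N_1* ≈ 298, N_2* ≈ 352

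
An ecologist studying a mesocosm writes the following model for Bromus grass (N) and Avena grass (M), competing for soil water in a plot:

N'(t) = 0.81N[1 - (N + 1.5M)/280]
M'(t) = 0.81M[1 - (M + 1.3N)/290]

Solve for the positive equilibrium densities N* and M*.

N* ≈ 163, M* ≈ 77.9

Setting both brackets to zero gives the nullclines N + 1.5M = 280 and 1.3N + M = 290.
Substituting M = 290 - 1.3N into the first: N(1 - 1.5·1.3) = 280 - 1.5·290.
So N* = -155/-0.95 = 163, and then M* = 290 - 1.3·163 = 77.9.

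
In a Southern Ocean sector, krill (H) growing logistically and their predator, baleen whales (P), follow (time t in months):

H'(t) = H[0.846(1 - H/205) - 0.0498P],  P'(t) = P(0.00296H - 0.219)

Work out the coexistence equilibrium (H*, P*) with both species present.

H* ≈ 74, P* ≈ 10.9

From dP/dt = 0 with P > 0: 0.00296H* = 0.219, so H* = 74.
Substitute into dH/dt = 0: 0.846(1 - 74/205) = 0.0498P*.
The bracket is 0.639, giving P* = 0.541/0.0498 = 10.9.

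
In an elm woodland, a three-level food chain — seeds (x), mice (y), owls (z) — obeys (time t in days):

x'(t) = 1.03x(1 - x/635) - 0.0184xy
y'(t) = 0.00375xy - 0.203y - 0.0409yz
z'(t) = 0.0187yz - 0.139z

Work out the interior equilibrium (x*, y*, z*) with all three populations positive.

From dz/dt = 0: 0.0187y* = 0.139, so y* = 7.43.
From dx/dt = 0: 1.03(1 - x*/635) = 0.0184·7.43, giving x* = 635·(1 - 0.133) = 551.
From dy/dt = 0: 0.00375·551 - 0.203 = 0.0409z*, so z* = 1.86/0.0409 = 45.5.

x* ≈ 551, y* ≈ 7.43, z* ≈ 45.5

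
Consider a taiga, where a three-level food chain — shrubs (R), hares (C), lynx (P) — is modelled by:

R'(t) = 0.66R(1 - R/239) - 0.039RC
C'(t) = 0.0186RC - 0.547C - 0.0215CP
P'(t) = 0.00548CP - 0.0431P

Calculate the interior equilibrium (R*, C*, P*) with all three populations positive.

R* ≈ 128, C* ≈ 7.86, P* ≈ 85.2

From dP/dt = 0: 0.00548C* = 0.0431, so C* = 7.86.
From dR/dt = 0: 0.66(1 - R*/239) = 0.039·7.86, giving R* = 239·(1 - 0.465) = 128.
From dC/dt = 0: 0.0186·128 - 0.547 = 0.0215P*, so P* = 1.83/0.0215 = 85.2.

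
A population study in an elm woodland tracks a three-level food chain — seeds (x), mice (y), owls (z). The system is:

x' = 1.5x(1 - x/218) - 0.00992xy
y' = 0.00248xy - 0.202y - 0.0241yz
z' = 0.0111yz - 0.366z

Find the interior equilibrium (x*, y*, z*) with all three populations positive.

From dz/dt = 0: 0.0111y* = 0.366, so y* = 33.
From dx/dt = 0: 1.5(1 - x*/218) = 0.00992·33, giving x* = 218·(1 - 0.218) = 170.
From dy/dt = 0: 0.00248·170 - 0.202 = 0.0241z*, so z* = 0.221/0.0241 = 9.16.

x* ≈ 170, y* ≈ 33, z* ≈ 9.16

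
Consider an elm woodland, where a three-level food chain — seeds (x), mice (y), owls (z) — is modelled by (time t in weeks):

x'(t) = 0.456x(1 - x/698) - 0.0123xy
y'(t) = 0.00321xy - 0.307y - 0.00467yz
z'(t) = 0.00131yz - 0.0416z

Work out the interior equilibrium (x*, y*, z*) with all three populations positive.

From dz/dt = 0: 0.00131y* = 0.0416, so y* = 31.8.
From dx/dt = 0: 0.456(1 - x*/698) = 0.0123·31.8, giving x* = 698·(1 - 0.857) = 100.
From dy/dt = 0: 0.00321·100 - 0.307 = 0.00467z*, so z* = 0.0144/0.00467 = 3.08.

x* ≈ 100, y* ≈ 31.8, z* ≈ 3.08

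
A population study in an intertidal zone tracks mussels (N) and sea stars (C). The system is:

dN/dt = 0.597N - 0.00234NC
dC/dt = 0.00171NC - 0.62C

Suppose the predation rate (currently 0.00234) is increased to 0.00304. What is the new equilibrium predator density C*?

At the interior fixed point, setting dN/dt = 0 with N > 0 fixes C* = (prey growth rate)/(NC coefficient) — independent of the other coefficients.
With the change, C* = 0.597/0.00304 = 196; it falls from 255.

C* ≈ 196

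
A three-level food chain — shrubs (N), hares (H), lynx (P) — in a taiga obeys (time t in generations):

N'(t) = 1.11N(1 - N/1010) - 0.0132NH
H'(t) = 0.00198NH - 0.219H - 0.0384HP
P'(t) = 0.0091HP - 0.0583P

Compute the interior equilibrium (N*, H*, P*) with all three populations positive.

From dP/dt = 0: 0.0091H* = 0.0583, so H* = 6.41.
From dN/dt = 0: 1.11(1 - N*/1010) = 0.0132·6.41, giving N* = 1010·(1 - 0.0762) = 933.
From dH/dt = 0: 0.00198·933 - 0.219 = 0.0384P*, so P* = 1.63/0.0384 = 42.4.

N* ≈ 933, H* ≈ 6.41, P* ≈ 42.4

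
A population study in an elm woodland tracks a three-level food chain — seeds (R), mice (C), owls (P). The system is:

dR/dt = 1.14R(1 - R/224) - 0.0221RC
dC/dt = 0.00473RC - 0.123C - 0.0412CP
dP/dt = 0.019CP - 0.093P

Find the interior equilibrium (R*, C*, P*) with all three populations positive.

R* ≈ 203, C* ≈ 4.89, P* ≈ 20.3

From dP/dt = 0: 0.019C* = 0.093, so C* = 4.89.
From dR/dt = 0: 1.14(1 - R*/224) = 0.0221·4.89, giving R* = 224·(1 - 0.0949) = 203.
From dC/dt = 0: 0.00473·203 - 0.123 = 0.0412P*, so P* = 0.836/0.0412 = 20.3.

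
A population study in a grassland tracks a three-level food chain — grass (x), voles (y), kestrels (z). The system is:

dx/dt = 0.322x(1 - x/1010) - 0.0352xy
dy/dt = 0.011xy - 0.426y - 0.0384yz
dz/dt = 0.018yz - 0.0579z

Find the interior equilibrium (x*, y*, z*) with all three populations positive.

x* ≈ 655, y* ≈ 3.22, z* ≈ 176

From dz/dt = 0: 0.018y* = 0.0579, so y* = 3.22.
From dx/dt = 0: 0.322(1 - x*/1010) = 0.0352·3.22, giving x* = 1010·(1 - 0.352) = 655.
From dy/dt = 0: 0.011·655 - 0.426 = 0.0384z*, so z* = 6.78/0.0384 = 176.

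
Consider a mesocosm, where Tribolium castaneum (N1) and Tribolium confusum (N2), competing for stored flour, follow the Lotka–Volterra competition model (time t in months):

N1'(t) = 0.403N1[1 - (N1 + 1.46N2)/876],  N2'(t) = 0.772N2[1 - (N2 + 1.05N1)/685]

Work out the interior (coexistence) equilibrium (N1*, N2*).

Setting both brackets to zero gives the nullclines N1 + 1.46N2 = 876 and 1.05N1 + N2 = 685.
Substituting N2 = 685 - 1.05N1 into the first: N1(1 - 1.46·1.05) = 876 - 1.46·685.
So N1* = -124/-0.533 = 233, and then N2* = 685 - 1.05·233 = 441.

N1* ≈ 233, N2* ≈ 441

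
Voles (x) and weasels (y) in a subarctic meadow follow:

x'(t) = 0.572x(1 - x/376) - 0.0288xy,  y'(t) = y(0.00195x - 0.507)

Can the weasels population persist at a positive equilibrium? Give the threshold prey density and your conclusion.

Threshold x = 260; K > 260, so yes, the predator persists.

The predator equation gives dy/dt > 0 only when x > 0.507/0.00195 = 260.
Without the predator, x → K = 376. Since 376 > 260, the predator can invade and persist.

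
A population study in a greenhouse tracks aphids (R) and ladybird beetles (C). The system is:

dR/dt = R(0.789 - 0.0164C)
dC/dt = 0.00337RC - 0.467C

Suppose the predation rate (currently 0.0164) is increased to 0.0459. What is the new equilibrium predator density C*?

C* ≈ 17.2

At the interior fixed point, setting dR/dt = 0 with R > 0 fixes C* = (prey growth rate)/(RC coefficient) — independent of the other coefficients.
With the change, C* = 0.789/0.0459 = 17.2; it falls from 48.1.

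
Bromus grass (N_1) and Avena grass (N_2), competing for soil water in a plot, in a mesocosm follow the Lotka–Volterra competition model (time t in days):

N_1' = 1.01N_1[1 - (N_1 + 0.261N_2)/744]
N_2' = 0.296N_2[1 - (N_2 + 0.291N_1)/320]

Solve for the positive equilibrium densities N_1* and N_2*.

Setting both brackets to zero gives the nullclines N_1 + 0.261N_2 = 744 and 0.291N_1 + N_2 = 320.
Substituting N_2 = 320 - 0.291N_1 into the first: N_1(1 - 0.261·0.291) = 744 - 0.261·320.
So N_1* = 660/0.924 = 715, and then N_2* = 320 - 0.291·715 = 112.

N_1* ≈ 715, N_2* ≈ 112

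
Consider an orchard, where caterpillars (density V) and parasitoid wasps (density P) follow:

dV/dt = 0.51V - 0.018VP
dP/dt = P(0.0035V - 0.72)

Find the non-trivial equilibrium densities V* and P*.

Set dP/dt = 0 with P > 0: 0.0035V - 0.72 = 0, so V* = 0.72/0.0035 = 206.
Set dV/dt = 0 with V > 0: 0.51 - 0.018P = 0, so P* = 0.51/0.018 = 28.3.

V* ≈ 206, P* ≈ 28.3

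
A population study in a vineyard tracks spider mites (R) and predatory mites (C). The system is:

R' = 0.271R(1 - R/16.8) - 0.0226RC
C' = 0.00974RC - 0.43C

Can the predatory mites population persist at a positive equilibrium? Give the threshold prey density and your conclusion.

Threshold R = 44.1; K < 44.1, so no, the predator goes extinct.

The predator equation gives dC/dt > 0 only when R > 0.43/0.00974 = 44.1.
Without the predator, R → K = 16.8. Since 16.8 < 44.1, the predator cannot invade.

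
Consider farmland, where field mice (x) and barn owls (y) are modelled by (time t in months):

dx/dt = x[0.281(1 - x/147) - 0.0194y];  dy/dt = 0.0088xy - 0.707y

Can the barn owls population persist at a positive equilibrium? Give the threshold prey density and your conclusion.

Threshold x = 80.3; K > 80.3, so yes, the predator persists.

The predator equation gives dy/dt > 0 only when x > 0.707/0.0088 = 80.3.
Without the predator, x → K = 147. Since 147 > 80.3, the predator can invade and persist.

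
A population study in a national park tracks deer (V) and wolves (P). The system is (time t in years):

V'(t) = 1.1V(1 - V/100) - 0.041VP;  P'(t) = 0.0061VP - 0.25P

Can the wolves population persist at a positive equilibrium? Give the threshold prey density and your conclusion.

Threshold V = 41; K > 41, so yes, the predator persists.

The predator equation gives dP/dt > 0 only when V > 0.25/0.0061 = 41.
Without the predator, V → K = 100. Since 100 > 41, the predator can invade and persist.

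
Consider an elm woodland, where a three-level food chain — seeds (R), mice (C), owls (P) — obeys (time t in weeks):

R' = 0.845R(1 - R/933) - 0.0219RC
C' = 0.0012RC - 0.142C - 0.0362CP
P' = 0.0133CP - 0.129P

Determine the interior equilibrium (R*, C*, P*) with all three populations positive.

R* ≈ 698, C* ≈ 9.7, P* ≈ 19.2

From dP/dt = 0: 0.0133C* = 0.129, so C* = 9.7.
From dR/dt = 0: 0.845(1 - R*/933) = 0.0219·9.7, giving R* = 933·(1 - 0.251) = 698.
From dC/dt = 0: 0.0012·698 - 0.142 = 0.0362P*, so P* = 0.696/0.0362 = 19.2.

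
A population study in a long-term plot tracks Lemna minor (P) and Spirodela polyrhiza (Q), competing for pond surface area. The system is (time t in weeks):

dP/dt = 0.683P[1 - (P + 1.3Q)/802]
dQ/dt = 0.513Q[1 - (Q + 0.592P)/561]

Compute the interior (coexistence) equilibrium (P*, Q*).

Setting both brackets to zero gives the nullclines P + 1.3Q = 802 and 0.592P + Q = 561.
Substituting Q = 561 - 0.592P into the first: P(1 - 1.3·0.592) = 802 - 1.3·561.
So P* = 72.7/0.23 = 316, and then Q* = 561 - 0.592·316 = 374.

P* ≈ 316, Q* ≈ 374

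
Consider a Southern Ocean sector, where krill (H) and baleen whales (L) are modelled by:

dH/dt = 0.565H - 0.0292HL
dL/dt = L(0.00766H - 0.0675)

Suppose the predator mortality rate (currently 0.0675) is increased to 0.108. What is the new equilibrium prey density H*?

H* ≈ 14.1

At the interior fixed point, setting dL/dt = 0 with L > 0 fixes H* = (predator death rate)/(HL coefficient) — independent of the other coefficients.
With the change, H* = 0.108/0.00766 = 14.1; it rises from 8.81.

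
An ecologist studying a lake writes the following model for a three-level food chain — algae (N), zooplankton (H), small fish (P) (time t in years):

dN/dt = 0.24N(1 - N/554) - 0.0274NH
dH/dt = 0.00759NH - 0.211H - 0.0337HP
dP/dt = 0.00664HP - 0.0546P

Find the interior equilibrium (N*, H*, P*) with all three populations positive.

N* ≈ 33.9, H* ≈ 8.22, P* ≈ 1.38

From dP/dt = 0: 0.00664H* = 0.0546, so H* = 8.22.
From dN/dt = 0: 0.24(1 - N*/554) = 0.0274·8.22, giving N* = 554·(1 - 0.939) = 33.9.
From dH/dt = 0: 0.00759·33.9 - 0.211 = 0.0337P*, so P* = 0.0464/0.0337 = 1.38.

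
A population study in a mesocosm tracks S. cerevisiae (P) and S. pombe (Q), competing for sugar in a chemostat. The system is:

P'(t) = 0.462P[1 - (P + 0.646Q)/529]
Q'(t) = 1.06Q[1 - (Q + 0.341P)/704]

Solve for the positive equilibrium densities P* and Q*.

Setting both brackets to zero gives the nullclines P + 0.646Q = 529 and 0.341P + Q = 704.
Substituting Q = 704 - 0.341P into the first: P(1 - 0.646·0.341) = 529 - 0.646·704.
So P* = 74.2/0.78 = 95.2, and then Q* = 704 - 0.341·95.2 = 672.

P* ≈ 95.2, Q* ≈ 672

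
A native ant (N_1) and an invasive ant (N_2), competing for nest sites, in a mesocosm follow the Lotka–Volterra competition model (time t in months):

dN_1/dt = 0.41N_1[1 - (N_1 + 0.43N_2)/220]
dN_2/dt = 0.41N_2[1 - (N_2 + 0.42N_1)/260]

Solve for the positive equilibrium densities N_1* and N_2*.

N_1* ≈ 132, N_2* ≈ 205

Setting both brackets to zero gives the nullclines N_1 + 0.43N_2 = 220 and 0.42N_1 + N_2 = 260.
Substituting N_2 = 260 - 0.42N_1 into the first: N_1(1 - 0.43·0.42) = 220 - 0.43·260.
So N_1* = 108/0.819 = 132, and then N_2* = 260 - 0.42·132 = 205.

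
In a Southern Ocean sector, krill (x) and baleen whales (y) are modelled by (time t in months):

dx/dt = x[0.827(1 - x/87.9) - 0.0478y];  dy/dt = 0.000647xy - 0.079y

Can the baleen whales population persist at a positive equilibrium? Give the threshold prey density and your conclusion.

The predator equation gives dy/dt > 0 only when x > 0.079/0.000647 = 122.
Without the predator, x → K = 87.9. Since 87.9 < 122, the predator cannot invade.

Threshold x = 122; K < 122, so no, the predator goes extinct.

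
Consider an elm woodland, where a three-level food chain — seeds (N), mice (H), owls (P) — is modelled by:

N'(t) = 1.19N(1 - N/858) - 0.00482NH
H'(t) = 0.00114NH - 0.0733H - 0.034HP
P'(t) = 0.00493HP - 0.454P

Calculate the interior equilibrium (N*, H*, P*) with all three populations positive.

From dP/dt = 0: 0.00493H* = 0.454, so H* = 92.1.
From dN/dt = 0: 1.19(1 - N*/858) = 0.00482·92.1, giving N* = 858·(1 - 0.373) = 538.
From dH/dt = 0: 0.00114·538 - 0.0733 = 0.034P*, so P* = 0.54/0.034 = 15.9.

N* ≈ 538, H* ≈ 92.1, P* ≈ 15.9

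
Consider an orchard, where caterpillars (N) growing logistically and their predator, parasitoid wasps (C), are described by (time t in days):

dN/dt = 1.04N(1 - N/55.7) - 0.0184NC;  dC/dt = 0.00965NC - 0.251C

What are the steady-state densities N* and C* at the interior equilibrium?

From dC/dt = 0 with C > 0: 0.00965N* = 0.251, so N* = 26.
Substitute into dN/dt = 0: 1.04(1 - 26/55.7) = 0.0184C*.
The bracket is 0.533, giving C* = 0.554/0.0184 = 30.1.

N* ≈ 26, C* ≈ 30.1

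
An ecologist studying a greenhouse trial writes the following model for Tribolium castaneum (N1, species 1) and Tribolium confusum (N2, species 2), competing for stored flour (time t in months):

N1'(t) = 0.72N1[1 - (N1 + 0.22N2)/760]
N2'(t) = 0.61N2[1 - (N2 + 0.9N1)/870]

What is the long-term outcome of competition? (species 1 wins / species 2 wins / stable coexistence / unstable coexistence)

Compare the nullcline intercepts: K1/α12 = 760/0.22 = 3450 > K2 = 870; K2/α21 = 870/0.9 = 967 > K1 = 760.
Since both inequalities hold, each species can invade when rare, so the interior equilibrium is stable.

stable coexistence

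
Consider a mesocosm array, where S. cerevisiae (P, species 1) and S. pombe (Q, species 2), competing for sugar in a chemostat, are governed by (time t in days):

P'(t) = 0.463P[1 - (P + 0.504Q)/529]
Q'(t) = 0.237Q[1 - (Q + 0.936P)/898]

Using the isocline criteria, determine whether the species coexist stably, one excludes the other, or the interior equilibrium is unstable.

stable coexistence

Compare the nullcline intercepts: K1/α12 = 529/0.504 = 1050 > K2 = 898; K2/α21 = 898/0.936 = 959 > K1 = 529.
Since both inequalities hold, each species can invade when rare, so the interior equilibrium is stable.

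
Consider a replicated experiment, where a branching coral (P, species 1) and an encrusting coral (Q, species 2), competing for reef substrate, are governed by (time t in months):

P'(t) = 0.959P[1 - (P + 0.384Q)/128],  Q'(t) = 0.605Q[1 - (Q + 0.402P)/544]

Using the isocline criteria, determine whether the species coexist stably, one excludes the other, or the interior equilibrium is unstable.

Compare the nullcline intercepts: K1/α12 = 128/0.384 = 333 < K2 = 544; K2/α21 = 544/0.402 = 1350 > K1 = 128.
Since the inequalities point opposite ways, species 2 can invade but species 1 cannot.

species 2 excludes species 1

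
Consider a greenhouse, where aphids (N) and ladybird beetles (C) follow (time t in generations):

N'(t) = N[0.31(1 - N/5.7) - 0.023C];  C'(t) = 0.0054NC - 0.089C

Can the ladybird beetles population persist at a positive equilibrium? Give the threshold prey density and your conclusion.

The predator equation gives dC/dt > 0 only when N > 0.089/0.0054 = 16.5.
Without the predator, N → K = 5.7. Since 5.7 < 16.5, the predator cannot invade.

Threshold N = 16.5; K < 16.5, so no, the predator goes extinct.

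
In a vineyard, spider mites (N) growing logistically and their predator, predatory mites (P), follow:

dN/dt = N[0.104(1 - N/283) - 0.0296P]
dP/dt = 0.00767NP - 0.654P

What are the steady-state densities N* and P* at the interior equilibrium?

From dP/dt = 0 with P > 0: 0.00767N* = 0.654, so N* = 85.3.
Substitute into dN/dt = 0: 0.104(1 - 85.3/283) = 0.0296P*.
The bracket is 0.699, giving P* = 0.0727/0.0296 = 2.45.

N* ≈ 85.3, P* ≈ 2.45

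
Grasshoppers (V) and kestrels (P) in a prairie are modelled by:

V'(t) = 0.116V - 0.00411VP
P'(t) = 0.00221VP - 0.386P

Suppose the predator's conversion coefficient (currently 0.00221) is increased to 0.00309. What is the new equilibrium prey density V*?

V* ≈ 125

At the interior fixed point, setting dP/dt = 0 with P > 0 fixes V* = (predator death rate)/(VP coefficient) — independent of the other coefficients.
With the change, V* = 0.386/0.00309 = 125; it falls from 175.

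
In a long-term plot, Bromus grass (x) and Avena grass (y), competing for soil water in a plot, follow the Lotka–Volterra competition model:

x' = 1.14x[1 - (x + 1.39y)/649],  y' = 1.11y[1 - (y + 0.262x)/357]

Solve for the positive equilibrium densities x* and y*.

Setting both brackets to zero gives the nullclines x + 1.39y = 649 and 0.262x + y = 357.
Substituting y = 357 - 0.262x into the first: x(1 - 1.39·0.262) = 649 - 1.39·357.
So x* = 153/0.636 = 240, and then y* = 357 - 0.262·240 = 294.

x* ≈ 240, y* ≈ 294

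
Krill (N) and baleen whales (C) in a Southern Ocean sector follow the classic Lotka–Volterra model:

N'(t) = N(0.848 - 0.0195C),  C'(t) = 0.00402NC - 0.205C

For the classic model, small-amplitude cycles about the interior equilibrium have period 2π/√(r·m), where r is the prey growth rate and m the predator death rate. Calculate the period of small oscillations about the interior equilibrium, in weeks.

T ≈ 15.1 weeks

Here r = 0.848 and m = 0.205, so r·m = 0.174.
ω = √0.174 = 0.417 per week, hence T = 2π/ω ≈ 15.1 weeks.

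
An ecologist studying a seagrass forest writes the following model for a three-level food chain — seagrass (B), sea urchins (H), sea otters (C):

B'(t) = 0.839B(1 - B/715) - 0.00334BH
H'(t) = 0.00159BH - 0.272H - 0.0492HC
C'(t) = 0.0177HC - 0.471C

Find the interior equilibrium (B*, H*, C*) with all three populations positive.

B* ≈ 639, H* ≈ 26.6, C* ≈ 15.1

From dC/dt = 0: 0.0177H* = 0.471, so H* = 26.6.
From dB/dt = 0: 0.839(1 - B*/715) = 0.00334·26.6, giving B* = 715·(1 - 0.106) = 639.
From dH/dt = 0: 0.00159·639 - 0.272 = 0.0492C*, so C* = 0.744/0.0492 = 15.1.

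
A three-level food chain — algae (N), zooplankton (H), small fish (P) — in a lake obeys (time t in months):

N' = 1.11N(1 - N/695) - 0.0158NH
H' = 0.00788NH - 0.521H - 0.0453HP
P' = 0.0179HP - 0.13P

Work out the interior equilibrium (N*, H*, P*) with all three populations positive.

From dP/dt = 0: 0.0179H* = 0.13, so H* = 7.26.
From dN/dt = 0: 1.11(1 - N*/695) = 0.0158·7.26, giving N* = 695·(1 - 0.103) = 623.
From dH/dt = 0: 0.00788·623 - 0.521 = 0.0453P*, so P* = 4.39/0.0453 = 96.9.

N* ≈ 623, H* ≈ 7.26, P* ≈ 96.9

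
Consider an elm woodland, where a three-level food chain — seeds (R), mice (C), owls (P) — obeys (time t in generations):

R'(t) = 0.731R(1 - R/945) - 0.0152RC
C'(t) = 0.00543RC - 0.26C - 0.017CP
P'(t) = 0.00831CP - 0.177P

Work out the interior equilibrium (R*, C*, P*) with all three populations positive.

From dP/dt = 0: 0.00831C* = 0.177, so C* = 21.3.
From dR/dt = 0: 0.731(1 - R*/945) = 0.0152·21.3, giving R* = 945·(1 - 0.443) = 526.
From dC/dt = 0: 0.00543·526 - 0.26 = 0.017P*, so P* = 2.6/0.017 = 153.

R* ≈ 526, C* ≈ 21.3, P* ≈ 153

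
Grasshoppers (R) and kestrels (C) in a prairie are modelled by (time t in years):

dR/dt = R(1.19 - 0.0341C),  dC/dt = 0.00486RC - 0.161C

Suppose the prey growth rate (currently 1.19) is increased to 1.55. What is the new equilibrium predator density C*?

At the interior fixed point, setting dR/dt = 0 with R > 0 fixes C* = (prey growth rate)/(RC coefficient) — independent of the other coefficients.
With the change, C* = 1.55/0.0341 = 45.5; it rises from 34.9.

C* ≈ 45.5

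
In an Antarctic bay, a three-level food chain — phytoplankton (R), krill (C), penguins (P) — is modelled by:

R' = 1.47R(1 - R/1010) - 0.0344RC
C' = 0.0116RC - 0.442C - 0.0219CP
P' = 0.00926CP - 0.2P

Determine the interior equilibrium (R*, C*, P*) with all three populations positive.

R* ≈ 500, C* ≈ 21.6, P* ≈ 244

From dP/dt = 0: 0.00926C* = 0.2, so C* = 21.6.
From dR/dt = 0: 1.47(1 - R*/1010) = 0.0344·21.6, giving R* = 1010·(1 - 0.505) = 500.
From dC/dt = 0: 0.0116·500 - 0.442 = 0.0219P*, so P* = 5.35/0.0219 = 244.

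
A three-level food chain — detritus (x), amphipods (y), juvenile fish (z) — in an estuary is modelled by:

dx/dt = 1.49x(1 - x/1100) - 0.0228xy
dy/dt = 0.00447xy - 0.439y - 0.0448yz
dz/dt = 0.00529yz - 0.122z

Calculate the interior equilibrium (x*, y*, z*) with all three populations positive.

From dz/dt = 0: 0.00529y* = 0.122, so y* = 23.1.
From dx/dt = 0: 1.49(1 - x*/1100) = 0.0228·23.1, giving x* = 1100·(1 - 0.353) = 712.
From dy/dt = 0: 0.00447·712 - 0.439 = 0.0448z*, so z* = 2.74/0.0448 = 61.2.

x* ≈ 712, y* ≈ 23.1, z* ≈ 61.2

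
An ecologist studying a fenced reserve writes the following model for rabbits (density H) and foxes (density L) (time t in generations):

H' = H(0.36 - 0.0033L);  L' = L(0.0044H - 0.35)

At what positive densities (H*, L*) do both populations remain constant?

Set dL/dt = 0 with L > 0: 0.0044H - 0.35 = 0, so H* = 0.35/0.0044 = 79.5.
Set dH/dt = 0 with H > 0: 0.36 - 0.0033L = 0, so L* = 0.36/0.0033 = 109.

H* ≈ 79.5, L* ≈ 109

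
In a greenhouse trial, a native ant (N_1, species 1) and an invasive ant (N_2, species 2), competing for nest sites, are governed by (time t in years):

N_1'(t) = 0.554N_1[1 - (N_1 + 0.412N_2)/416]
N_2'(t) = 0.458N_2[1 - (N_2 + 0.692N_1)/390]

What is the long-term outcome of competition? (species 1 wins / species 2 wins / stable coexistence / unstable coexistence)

stable coexistence

Compare the nullcline intercepts: K1/α12 = 416/0.412 = 1010 > K2 = 390; K2/α21 = 390/0.692 = 564 > K1 = 416.
Since both inequalities hold, each species can invade when rare, so the interior equilibrium is stable.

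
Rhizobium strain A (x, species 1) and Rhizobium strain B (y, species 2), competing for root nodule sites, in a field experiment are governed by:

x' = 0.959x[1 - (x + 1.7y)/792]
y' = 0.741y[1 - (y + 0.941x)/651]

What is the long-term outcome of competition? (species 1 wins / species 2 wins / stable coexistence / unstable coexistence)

unstable coexistence (outcome depends on initial conditions)

Compare the nullcline intercepts: K1/α12 = 792/1.7 = 466 < K2 = 651; K2/α21 = 651/0.941 = 692 < K1 = 792.
Since both are reversed, neither can invade when rare; the interior point is a saddle.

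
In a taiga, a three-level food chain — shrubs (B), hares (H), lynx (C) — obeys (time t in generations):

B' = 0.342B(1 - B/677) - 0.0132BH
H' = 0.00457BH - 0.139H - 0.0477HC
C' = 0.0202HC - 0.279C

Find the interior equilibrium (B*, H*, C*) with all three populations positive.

From dC/dt = 0: 0.0202H* = 0.279, so H* = 13.8.
From dB/dt = 0: 0.342(1 - B*/677) = 0.0132·13.8, giving B* = 677·(1 - 0.533) = 316.
From dH/dt = 0: 0.00457·316 - 0.139 = 0.0477C*, so C* = 1.31/0.0477 = 27.4.

B* ≈ 316, H* ≈ 13.8, C* ≈ 27.4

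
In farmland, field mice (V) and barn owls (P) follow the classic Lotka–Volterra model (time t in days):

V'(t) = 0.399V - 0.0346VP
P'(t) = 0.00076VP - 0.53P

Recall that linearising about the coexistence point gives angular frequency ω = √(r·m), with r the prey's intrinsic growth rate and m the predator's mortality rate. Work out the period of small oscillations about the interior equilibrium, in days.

Here r = 0.399 and m = 0.53, so r·m = 0.211.
ω = √0.211 = 0.46 per day, hence T = 2π/ω ≈ 13.7 days.

T ≈ 13.7 days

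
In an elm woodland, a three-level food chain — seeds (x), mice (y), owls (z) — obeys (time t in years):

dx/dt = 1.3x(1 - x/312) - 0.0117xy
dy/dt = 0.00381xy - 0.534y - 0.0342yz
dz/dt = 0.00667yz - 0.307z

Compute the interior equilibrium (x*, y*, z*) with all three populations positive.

From dz/dt = 0: 0.00667y* = 0.307, so y* = 46.
From dx/dt = 0: 1.3(1 - x*/312) = 0.0117·46, giving x* = 312·(1 - 0.414) = 183.
From dy/dt = 0: 0.00381·183 - 0.534 = 0.0342z*, so z* = 0.162/0.0342 = 4.75.

x* ≈ 183, y* ≈ 46, z* ≈ 4.75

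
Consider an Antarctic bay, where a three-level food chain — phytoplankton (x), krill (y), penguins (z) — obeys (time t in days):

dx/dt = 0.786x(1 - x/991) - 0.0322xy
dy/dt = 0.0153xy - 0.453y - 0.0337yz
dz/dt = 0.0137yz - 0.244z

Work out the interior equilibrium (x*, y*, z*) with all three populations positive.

x* ≈ 268, y* ≈ 17.8, z* ≈ 108

From dz/dt = 0: 0.0137y* = 0.244, so y* = 17.8.
From dx/dt = 0: 0.786(1 - x*/991) = 0.0322·17.8, giving x* = 991·(1 - 0.73) = 268.
From dy/dt = 0: 0.0153·268 - 0.453 = 0.0337z*, so z* = 3.65/0.0337 = 108.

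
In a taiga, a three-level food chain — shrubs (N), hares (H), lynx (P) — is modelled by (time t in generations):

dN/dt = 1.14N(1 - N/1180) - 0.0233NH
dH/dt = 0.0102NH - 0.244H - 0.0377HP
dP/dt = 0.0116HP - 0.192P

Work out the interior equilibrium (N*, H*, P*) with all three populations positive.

N* ≈ 781, H* ≈ 16.6, P* ≈ 205

From dP/dt = 0: 0.0116H* = 0.192, so H* = 16.6.
From dN/dt = 0: 1.14(1 - N*/1180) = 0.0233·16.6, giving N* = 1180·(1 - 0.338) = 781.
From dH/dt = 0: 0.0102·781 - 0.244 = 0.0377P*, so P* = 7.72/0.0377 = 205.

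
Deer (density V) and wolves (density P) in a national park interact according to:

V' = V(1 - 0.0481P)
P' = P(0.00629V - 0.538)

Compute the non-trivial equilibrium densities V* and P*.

V* ≈ 85.5, P* ≈ 20.8

Set dP/dt = 0 with P > 0: 0.00629V - 0.538 = 0, so V* = 0.538/0.00629 = 85.5.
Set dV/dt = 0 with V > 0: 1 - 0.0481P = 0, so P* = 1/0.0481 = 20.8.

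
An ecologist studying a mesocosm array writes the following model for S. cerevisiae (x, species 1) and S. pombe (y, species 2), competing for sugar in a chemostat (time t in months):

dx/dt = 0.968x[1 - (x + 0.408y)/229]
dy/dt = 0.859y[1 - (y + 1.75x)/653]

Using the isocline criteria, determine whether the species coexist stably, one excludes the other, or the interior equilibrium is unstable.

species 2 excludes species 1

Compare the nullcline intercepts: K1/α12 = 229/0.408 = 561 < K2 = 653; K2/α21 = 653/1.75 = 373 > K1 = 229.
Since the inequalities point opposite ways, species 2 can invade but species 1 cannot.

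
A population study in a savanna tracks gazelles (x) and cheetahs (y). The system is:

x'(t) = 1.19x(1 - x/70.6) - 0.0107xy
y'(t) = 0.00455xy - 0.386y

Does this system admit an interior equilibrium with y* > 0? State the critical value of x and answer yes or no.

The predator equation gives dy/dt > 0 only when x > 0.386/0.00455 = 84.8.
Without the predator, x → K = 70.6. Since 70.6 < 84.8, the predator cannot invade.

Threshold x = 84.8; K < 84.8, so no, the predator goes extinct.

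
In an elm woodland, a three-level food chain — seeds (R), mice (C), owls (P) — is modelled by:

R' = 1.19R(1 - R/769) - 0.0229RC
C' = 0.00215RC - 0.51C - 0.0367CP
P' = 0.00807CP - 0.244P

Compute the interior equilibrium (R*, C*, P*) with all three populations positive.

R* ≈ 322, C* ≈ 30.2, P* ≈ 4.94

From dP/dt = 0: 0.00807C* = 0.244, so C* = 30.2.
From dR/dt = 0: 1.19(1 - R*/769) = 0.0229·30.2, giving R* = 769·(1 - 0.582) = 322.
From dC/dt = 0: 0.00215·322 - 0.51 = 0.0367P*, so P* = 0.181/0.0367 = 4.94.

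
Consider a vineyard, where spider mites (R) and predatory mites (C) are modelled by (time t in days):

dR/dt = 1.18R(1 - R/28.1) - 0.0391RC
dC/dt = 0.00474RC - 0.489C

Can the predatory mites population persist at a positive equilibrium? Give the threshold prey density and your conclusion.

Threshold R = 103; K < 103, so no, the predator goes extinct.

The predator equation gives dC/dt > 0 only when R > 0.489/0.00474 = 103.
Without the predator, R → K = 28.1. Since 28.1 < 103, the predator cannot invade.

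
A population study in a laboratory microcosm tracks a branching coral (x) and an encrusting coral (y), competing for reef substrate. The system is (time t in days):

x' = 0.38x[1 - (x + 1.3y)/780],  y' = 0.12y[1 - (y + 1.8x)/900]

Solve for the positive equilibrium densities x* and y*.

x* ≈ 291, y* ≈ 376

Setting both brackets to zero gives the nullclines x + 1.3y = 780 and 1.8x + y = 900.
Substituting y = 900 - 1.8x into the first: x(1 - 1.3·1.8) = 780 - 1.3·900.
So x* = -390/-1.34 = 291, and then y* = 900 - 1.8·291 = 376.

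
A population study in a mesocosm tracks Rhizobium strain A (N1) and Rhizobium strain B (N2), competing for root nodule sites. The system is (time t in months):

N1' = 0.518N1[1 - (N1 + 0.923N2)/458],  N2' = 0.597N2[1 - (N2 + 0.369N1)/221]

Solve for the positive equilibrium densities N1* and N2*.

N1* ≈ 385, N2* ≈ 78.9

Setting both brackets to zero gives the nullclines N1 + 0.923N2 = 458 and 0.369N1 + N2 = 221.
Substituting N2 = 221 - 0.369N1 into the first: N1(1 - 0.923·0.369) = 458 - 0.923·221.
So N1* = 254/0.659 = 385, and then N2* = 221 - 0.369·385 = 78.9.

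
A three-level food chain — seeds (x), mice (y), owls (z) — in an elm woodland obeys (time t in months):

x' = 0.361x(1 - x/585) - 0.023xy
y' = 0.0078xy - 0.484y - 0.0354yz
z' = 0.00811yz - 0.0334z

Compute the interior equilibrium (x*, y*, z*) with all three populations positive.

x* ≈ 432, y* ≈ 4.12, z* ≈ 81.4

From dz/dt = 0: 0.00811y* = 0.0334, so y* = 4.12.
From dx/dt = 0: 0.361(1 - x*/585) = 0.023·4.12, giving x* = 585·(1 - 0.262) = 432.
From dy/dt = 0: 0.0078·432 - 0.484 = 0.0354z*, so z* = 2.88/0.0354 = 81.4.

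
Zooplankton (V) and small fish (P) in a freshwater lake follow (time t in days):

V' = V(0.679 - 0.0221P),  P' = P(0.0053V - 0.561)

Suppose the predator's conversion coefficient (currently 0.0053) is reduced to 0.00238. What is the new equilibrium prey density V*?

At the interior fixed point, setting dP/dt = 0 with P > 0 fixes V* = (predator death rate)/(VP coefficient) — independent of the other coefficients.
With the change, V* = 0.561/0.00238 = 236; it rises from 106.

V* ≈ 236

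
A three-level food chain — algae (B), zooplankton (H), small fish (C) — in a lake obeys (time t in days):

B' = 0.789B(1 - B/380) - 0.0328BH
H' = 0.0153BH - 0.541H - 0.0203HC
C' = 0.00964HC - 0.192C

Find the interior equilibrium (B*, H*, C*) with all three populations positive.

B* ≈ 65.4, H* ≈ 19.9, C* ≈ 22.6

From dC/dt = 0: 0.00964H* = 0.192, so H* = 19.9.
From dB/dt = 0: 0.789(1 - B*/380) = 0.0328·19.9, giving B* = 380·(1 - 0.828) = 65.4.
From dH/dt = 0: 0.0153·65.4 - 0.541 = 0.0203C*, so C* = 0.459/0.0203 = 22.6.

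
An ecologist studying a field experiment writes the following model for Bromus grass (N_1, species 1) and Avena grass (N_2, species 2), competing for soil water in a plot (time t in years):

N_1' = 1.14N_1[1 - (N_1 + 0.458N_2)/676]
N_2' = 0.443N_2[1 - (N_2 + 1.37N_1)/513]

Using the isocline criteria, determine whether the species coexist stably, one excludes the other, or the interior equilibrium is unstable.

species 1 excludes species 2

Compare the nullcline intercepts: K1/α12 = 676/0.458 = 1480 > K2 = 513; K2/α21 = 513/1.37 = 374 < K1 = 676.
Since the inequalities point opposite ways, species 1 can invade but species 2 cannot.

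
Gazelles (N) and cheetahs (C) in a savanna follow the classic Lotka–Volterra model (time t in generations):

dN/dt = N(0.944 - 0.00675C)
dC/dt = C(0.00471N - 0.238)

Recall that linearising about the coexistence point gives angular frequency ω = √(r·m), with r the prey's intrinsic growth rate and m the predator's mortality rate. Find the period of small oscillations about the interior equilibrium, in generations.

Here r = 0.944 and m = 0.238, so r·m = 0.225.
ω = √0.225 = 0.474 per generation, hence T = 2π/ω ≈ 13.3 generations.

T ≈ 13.3 generations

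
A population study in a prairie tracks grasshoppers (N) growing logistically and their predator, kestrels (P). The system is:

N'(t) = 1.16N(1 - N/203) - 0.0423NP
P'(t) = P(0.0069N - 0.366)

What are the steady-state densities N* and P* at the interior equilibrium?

From dP/dt = 0 with P > 0: 0.0069N* = 0.366, so N* = 53.
Substitute into dN/dt = 0: 1.16(1 - 53/203) = 0.0423P*.
The bracket is 0.739, giving P* = 0.857/0.0423 = 20.3.

N* ≈ 53, P* ≈ 20.3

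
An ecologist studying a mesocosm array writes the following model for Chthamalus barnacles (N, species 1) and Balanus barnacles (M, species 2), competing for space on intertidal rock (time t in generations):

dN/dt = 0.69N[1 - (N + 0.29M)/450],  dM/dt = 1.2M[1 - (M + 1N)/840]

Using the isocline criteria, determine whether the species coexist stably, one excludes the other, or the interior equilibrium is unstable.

stable coexistence

Compare the nullcline intercepts: K1/α12 = 450/0.29 = 1550 > K2 = 840; K2/α21 = 840/1 = 840 > K1 = 450.
Since both inequalities hold, each species can invade when rare, so the interior equilibrium is stable.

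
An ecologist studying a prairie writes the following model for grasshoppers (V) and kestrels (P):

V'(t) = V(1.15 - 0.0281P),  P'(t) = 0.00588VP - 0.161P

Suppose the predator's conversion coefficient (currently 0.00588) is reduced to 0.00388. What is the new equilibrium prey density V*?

V* ≈ 41.5

At the interior fixed point, setting dP/dt = 0 with P > 0 fixes V* = (predator death rate)/(VP coefficient) — independent of the other coefficients.
With the change, V* = 0.161/0.00388 = 41.5; it rises from 27.4.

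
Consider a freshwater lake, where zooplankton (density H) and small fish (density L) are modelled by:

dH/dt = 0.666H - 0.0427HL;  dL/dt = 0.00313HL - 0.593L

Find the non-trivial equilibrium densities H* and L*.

Set dL/dt = 0 with L > 0: 0.00313H - 0.593 = 0, so H* = 0.593/0.00313 = 189.
Set dH/dt = 0 with H > 0: 0.666 - 0.0427L = 0, so L* = 0.666/0.0427 = 15.6.

H* ≈ 189, L* ≈ 15.6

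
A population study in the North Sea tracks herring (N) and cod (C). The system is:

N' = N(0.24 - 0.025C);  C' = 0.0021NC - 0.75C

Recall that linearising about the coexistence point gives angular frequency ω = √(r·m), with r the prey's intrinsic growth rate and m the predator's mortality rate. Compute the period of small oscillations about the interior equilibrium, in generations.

Here r = 0.24 and m = 0.75, so r·m = 0.18.
ω = √0.18 = 0.424 per generation, hence T = 2π/ω ≈ 14.8 generations.

T ≈ 14.8 generations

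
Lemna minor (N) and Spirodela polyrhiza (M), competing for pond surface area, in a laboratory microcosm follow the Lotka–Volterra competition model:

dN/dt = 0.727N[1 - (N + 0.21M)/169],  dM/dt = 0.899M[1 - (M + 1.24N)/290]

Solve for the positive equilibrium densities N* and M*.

N* ≈ 146, M* ≈ 109

Setting both brackets to zero gives the nullclines N + 0.21M = 169 and 1.24N + M = 290.
Substituting M = 290 - 1.24N into the first: N(1 - 0.21·1.24) = 169 - 0.21·290.
So N* = 108/0.74 = 146, and then M* = 290 - 1.24·146 = 109.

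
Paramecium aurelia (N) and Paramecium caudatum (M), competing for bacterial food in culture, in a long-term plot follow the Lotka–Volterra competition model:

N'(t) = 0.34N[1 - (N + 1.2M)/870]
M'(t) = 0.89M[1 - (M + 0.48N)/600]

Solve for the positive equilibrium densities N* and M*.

N* ≈ 354, M* ≈ 430

Setting both brackets to zero gives the nullclines N + 1.2M = 870 and 0.48N + M = 600.
Substituting M = 600 - 0.48N into the first: N(1 - 1.2·0.48) = 870 - 1.2·600.
So N* = 150/0.424 = 354, and then M* = 600 - 0.48·354 = 430.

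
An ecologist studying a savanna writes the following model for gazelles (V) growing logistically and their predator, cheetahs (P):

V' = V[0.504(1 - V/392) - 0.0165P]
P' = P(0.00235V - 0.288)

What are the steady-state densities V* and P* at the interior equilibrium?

V* ≈ 123, P* ≈ 21

From dP/dt = 0 with P > 0: 0.00235V* = 0.288, so V* = 123.
Substitute into dV/dt = 0: 0.504(1 - 123/392) = 0.0165P*.
The bracket is 0.687, giving P* = 0.346/0.0165 = 21.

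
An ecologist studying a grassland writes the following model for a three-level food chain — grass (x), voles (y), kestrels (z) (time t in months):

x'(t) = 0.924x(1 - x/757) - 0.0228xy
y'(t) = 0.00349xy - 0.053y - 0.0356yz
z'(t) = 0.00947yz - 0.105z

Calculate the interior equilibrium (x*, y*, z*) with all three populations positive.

From dz/dt = 0: 0.00947y* = 0.105, so y* = 11.1.
From dx/dt = 0: 0.924(1 - x*/757) = 0.0228·11.1, giving x* = 757·(1 - 0.274) = 550.
From dy/dt = 0: 0.00349·550 - 0.053 = 0.0356z*, so z* = 1.87/0.0356 = 52.4.

x* ≈ 550, y* ≈ 11.1, z* ≈ 52.4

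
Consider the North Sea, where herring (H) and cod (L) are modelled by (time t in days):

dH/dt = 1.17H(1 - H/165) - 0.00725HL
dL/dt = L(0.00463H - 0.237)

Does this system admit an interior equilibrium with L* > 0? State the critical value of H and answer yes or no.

Threshold H = 51.2; K > 51.2, so yes, the predator persists.

The predator equation gives dL/dt > 0 only when H > 0.237/0.00463 = 51.2.
Without the predator, H → K = 165. Since 165 > 51.2, the predator can invade and persist.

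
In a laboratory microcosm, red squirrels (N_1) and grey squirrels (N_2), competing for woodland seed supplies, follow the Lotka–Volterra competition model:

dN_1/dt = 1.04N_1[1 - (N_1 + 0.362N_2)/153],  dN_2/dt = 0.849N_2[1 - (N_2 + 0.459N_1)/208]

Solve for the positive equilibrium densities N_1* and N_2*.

N_1* ≈ 93.2, N_2* ≈ 165

Setting both brackets to zero gives the nullclines N_1 + 0.362N_2 = 153 and 0.459N_1 + N_2 = 208.
Substituting N_2 = 208 - 0.459N_1 into the first: N_1(1 - 0.362·0.459) = 153 - 0.362·208.
So N_1* = 77.7/0.834 = 93.2, and then N_2* = 208 - 0.459·93.2 = 165.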